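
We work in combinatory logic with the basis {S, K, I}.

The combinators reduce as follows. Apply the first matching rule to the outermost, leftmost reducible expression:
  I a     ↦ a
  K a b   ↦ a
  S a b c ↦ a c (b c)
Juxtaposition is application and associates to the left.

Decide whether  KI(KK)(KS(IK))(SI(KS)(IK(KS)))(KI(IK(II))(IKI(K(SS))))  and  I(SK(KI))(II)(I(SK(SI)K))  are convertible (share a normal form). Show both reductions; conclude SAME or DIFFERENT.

Term A:
  start: KI(KK)(KS(IK))(SI(KS)(IK(KS)))(KI(IK(II))(IKI(K(SS))))
  →1  I(KS(IK))(SI(KS)(IK(KS)))(KI(IK(II))(IKI(K(SS))))
  →2  KS(IK)(SI(KS)(IK(KS)))(KI(IK(II))(IKI(K(SS))))
  →3  S(SI(KS)(IK(KS)))(KI(IK(II))(IKI(K(SS))))
  →4  S(I(IK(KS))(KS(IK(KS))))(KI(IK(II))(IKI(K(SS))))
  →5  S(IK(KS)(KS(IK(KS))))(KI(IK(II))(IKI(K(SS))))
  →6  S(K(KS)(KS(IK(KS))))(KI(IK(II))(IKI(K(SS))))
  →7  S(KS)(KI(IK(II))(IKI(K(SS))))
  →8  S(KS)(I(IKI(K(SS))))
  →9  S(KS)(IKI(K(SS)))
  →10  S(KS)(KI(K(SS)))
  →11  S(KS)I

Term B:
  start: I(SK(KI))(II)(I(SK(SI)K))
  →1  SK(KI)(II)(I(SK(SI)K))
  →2  K(II)(KI(II))(I(SK(SI)K))
  →3  II(I(SK(SI)K))
  →4  I(I(SK(SI)K))
  →5  I(SK(SI)K)
  →6  SK(SI)K
  →7  KK(SIK)
  →8  K

Answer: DIFFERENT — A ⇓ S(KS)I, B ⇓ K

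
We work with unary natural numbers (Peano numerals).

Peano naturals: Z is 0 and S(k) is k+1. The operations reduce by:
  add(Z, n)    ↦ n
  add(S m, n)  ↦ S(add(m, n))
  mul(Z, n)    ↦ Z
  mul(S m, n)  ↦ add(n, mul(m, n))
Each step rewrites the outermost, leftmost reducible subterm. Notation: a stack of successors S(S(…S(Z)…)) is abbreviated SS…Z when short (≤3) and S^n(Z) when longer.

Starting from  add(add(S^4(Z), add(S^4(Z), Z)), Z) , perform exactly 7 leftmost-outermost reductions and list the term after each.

  start: add(add(S^4(Z), add(S^4(Z), Z)), Z)
  step 1: add(S(add(SSSZ, add(S^4(Z), Z))), Z)
  step 2: S(add(add(SSSZ, add(S^4(Z), Z)), Z))
  step 3: S(add(S(add(SSZ, add(S^4(Z), Z))), Z))
  step 4: S(S(add(add(SSZ, add(S^4(Z), Z)), Z)))
  step 5: S(S(add(S(add(SZ, add(S^4(Z), Z))), Z)))
  step 6: S(S(S(add(add(SZ, add(S^4(Z), Z)), Z))))
  step 7: S(S(S(add(S(add(Z, add(S^4(Z), Z))), Z))))

Answer: after 7 steps: S(S(S(add(S(add(Z, add(S^4(Z), Z))), Z))))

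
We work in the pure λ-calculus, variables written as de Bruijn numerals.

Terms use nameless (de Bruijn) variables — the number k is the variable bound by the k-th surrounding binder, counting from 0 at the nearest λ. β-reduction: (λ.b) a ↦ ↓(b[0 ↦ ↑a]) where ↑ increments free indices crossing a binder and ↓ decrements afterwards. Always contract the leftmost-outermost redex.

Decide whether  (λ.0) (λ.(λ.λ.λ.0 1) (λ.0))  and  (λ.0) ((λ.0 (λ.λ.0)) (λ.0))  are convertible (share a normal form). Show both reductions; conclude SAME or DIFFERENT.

Answer: DIFFERENT — A ⇓ λ.λ.λ.0 1, B ⇓ λ.λ.0

Working:
Term A:
  start: (λ.0) (λ.(λ.λ.λ.0 1) (λ.0))
  →1  λ.(λ.λ.λ.0 1) (λ.0)
  →2  λ.λ.λ.0 1

Term B:
  start: (λ.0) ((λ.0 (λ.λ.0)) (λ.0))
  →1  (λ.0 (λ.λ.0)) (λ.0)
  →2  (λ.0) (λ.λ.0)
  →3  λ.λ.0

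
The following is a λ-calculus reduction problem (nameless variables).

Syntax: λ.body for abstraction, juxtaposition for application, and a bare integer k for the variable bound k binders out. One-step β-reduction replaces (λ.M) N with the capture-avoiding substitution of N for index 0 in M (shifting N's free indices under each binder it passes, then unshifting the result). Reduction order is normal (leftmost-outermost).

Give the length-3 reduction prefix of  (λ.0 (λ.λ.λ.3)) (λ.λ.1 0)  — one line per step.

Answer: after 3 steps: λ.λ.λ.λ.λ.1 0

Derivation:
  start: (λ.0 (λ.λ.λ.3)) (λ.λ.1 0)
  [1] (λ.λ.1 0) (λ.λ.λ.λ.λ.1 0)
  [2] λ.(λ.λ.λ.λ.λ.1 0) 0
  [3] λ.λ.λ.λ.λ.1 0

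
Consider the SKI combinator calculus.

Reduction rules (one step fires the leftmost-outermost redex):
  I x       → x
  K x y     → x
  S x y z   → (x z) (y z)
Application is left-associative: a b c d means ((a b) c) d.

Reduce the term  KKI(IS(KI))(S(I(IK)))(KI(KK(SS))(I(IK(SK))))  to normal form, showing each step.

Answer: normal form = S(KI)(K(SK))  (in 7 steps)

Working:
  start: KKI(IS(KI))(S(I(IK)))(KI(KK(SS))(I(IK(SK))))
  →1  K(IS(KI))(S(I(IK)))(KI(KK(SS))(I(IK(SK))))
  →2  IS(KI)(KI(KK(SS))(I(IK(SK))))
  →3  S(KI)(KI(KK(SS))(I(IK(SK))))
  →4  S(KI)(I(I(IK(SK))))
  →5  S(KI)(I(IK(SK)))
  →6  S(KI)(IK(SK))
  →7  S(KI)(K(SK))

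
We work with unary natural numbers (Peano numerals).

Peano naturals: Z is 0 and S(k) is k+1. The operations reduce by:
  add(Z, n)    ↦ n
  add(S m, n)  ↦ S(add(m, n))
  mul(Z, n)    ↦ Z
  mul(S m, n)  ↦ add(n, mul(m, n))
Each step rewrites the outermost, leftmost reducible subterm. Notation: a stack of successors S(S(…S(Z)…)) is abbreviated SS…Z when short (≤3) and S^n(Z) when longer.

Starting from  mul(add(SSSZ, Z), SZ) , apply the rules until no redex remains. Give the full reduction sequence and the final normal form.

  start: mul(add(SSSZ, Z), SZ)
  [1] mul(S(add(SSZ, Z)), SZ)
  [2] add(SZ, mul(add(SSZ, Z), SZ))
  [3] S(add(Z, mul(add(SSZ, Z), SZ)))
  [4] S(mul(add(SSZ, Z), SZ))
  [5] S(mul(S(add(SZ, Z)), SZ))
  [6] S(add(SZ, mul(add(SZ, Z), SZ)))
  [7] S(S(add(Z, mul(add(SZ, Z), SZ))))
  [8] S(S(mul(add(SZ, Z), SZ)))
  [9] S(S(mul(S(add(Z, Z)), SZ)))
  [10] S(S(add(SZ, mul(add(Z, Z), SZ))))
  [11] S(S(S(add(Z, mul(add(Z, Z), SZ)))))
  [12] S(S(S(mul(add(Z, Z), SZ))))
  [13] S(S(S(mul(Z, SZ))))
  [14] SSSZ

Answer: normal form = SSSZ  (in 14 steps)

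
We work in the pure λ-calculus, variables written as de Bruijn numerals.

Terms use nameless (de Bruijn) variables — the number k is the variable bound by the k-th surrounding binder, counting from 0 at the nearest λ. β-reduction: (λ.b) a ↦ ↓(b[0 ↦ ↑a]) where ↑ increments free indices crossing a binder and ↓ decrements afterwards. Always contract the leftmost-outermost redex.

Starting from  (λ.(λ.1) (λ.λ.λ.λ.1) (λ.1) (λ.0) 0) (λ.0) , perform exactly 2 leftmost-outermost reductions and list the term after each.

  start: (λ.(λ.1) (λ.λ.λ.λ.1) (λ.1) (λ.0) 0) (λ.0)
  →1  (λ.λ.0) (λ.λ.λ.λ.1) (λ.λ.0) (λ.0) (λ.0)
  →2  (λ.0) (λ.λ.0) (λ.0) (λ.0)

Answer: after 2 steps: (λ.0) (λ.λ.0) (λ.0) (λ.0)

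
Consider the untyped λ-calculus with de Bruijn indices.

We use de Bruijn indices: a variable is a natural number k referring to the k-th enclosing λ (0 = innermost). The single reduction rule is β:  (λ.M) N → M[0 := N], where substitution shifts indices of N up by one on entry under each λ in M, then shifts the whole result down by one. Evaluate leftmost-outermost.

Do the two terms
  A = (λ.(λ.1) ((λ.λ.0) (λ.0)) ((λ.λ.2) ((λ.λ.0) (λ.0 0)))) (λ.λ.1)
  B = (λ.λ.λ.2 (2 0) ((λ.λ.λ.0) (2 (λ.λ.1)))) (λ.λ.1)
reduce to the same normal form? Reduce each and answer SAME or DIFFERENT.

Answer: DIFFERENT — A ⇓ λ.λ.λ.λ.1, B ⇓ λ.λ.λ.1

Derivation:
Term A:
  start: (λ.(λ.1) ((λ.λ.0) (λ.0)) ((λ.λ.2) ((λ.λ.0) (λ.0 0)))) (λ.λ.1)
  →1  (λ.λ.λ.1) ((λ.λ.0) (λ.0)) ((λ.λ.λ.λ.1) ((λ.λ.0) (λ.0 0)))
  →2  (λ.λ.1) ((λ.λ.λ.λ.1) ((λ.λ.0) (λ.0 0)))
  →3  λ.(λ.λ.λ.λ.1) ((λ.λ.0) (λ.0 0))
  →4  λ.λ.λ.λ.1

Term B:
  start: (λ.λ.λ.2 (2 0) ((λ.λ.λ.0) (2 (λ.λ.1)))) (λ.λ.1)
  →1  λ.λ.(λ.λ.1) ((λ.λ.1) 0) ((λ.λ.λ.0) ((λ.λ.1) (λ.λ.1)))
  →2  λ.λ.(λ.(λ.λ.1) 1) ((λ.λ.λ.0) ((λ.λ.1) (λ.λ.1)))
  →3  λ.λ.(λ.λ.1) 0
  →4  λ.λ.λ.1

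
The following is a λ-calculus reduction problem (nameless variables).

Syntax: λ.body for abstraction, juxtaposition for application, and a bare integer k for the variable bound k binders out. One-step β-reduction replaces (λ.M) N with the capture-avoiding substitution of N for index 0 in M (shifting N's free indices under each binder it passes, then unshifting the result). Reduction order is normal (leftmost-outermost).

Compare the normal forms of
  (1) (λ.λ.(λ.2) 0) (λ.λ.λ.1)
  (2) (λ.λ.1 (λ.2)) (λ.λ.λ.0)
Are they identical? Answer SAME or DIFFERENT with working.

Answer: DIFFERENT — A ⇓ λ.λ.λ.λ.1, B ⇓ λ.λ.λ.0

Working:
Term A:
  start: (λ.λ.(λ.2) 0) (λ.λ.λ.1)
  step 1: λ.(λ.λ.λ.λ.1) 0
  step 2: λ.λ.λ.λ.1

Term B:
  start: (λ.λ.1 (λ.2)) (λ.λ.λ.0)
  step 1: λ.(λ.λ.λ.0) (λ.λ.λ.λ.0)
  step 2: λ.λ.λ.0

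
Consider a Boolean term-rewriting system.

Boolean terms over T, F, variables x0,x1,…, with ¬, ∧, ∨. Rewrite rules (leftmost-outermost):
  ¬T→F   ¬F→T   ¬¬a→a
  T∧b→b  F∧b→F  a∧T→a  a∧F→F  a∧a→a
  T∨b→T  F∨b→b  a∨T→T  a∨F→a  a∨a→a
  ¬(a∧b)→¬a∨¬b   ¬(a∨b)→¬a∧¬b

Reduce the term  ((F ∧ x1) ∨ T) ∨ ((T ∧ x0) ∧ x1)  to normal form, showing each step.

Answer: normal form = T  (in 2 steps)

Derivation:
  start: ((F ∧ x1) ∨ T) ∨ ((T ∧ x0) ∧ x1)
  →1  T ∨ ((T ∧ x0) ∧ x1)
  →2  T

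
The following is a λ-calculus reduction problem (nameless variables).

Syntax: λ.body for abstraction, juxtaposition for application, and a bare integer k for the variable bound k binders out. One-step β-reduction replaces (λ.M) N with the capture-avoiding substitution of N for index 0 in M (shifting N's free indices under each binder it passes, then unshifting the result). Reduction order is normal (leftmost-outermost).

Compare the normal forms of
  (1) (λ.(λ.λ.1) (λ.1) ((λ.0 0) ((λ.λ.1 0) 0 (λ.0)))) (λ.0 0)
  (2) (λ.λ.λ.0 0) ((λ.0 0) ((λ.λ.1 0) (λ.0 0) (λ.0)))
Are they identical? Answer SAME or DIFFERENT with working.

Answer: SAME — A ⇓ λ.λ.0 0, B ⇓ λ.λ.0 0

Working:
Term A:
  start: (λ.(λ.λ.1) (λ.1) ((λ.0 0) ((λ.λ.1 0) 0 (λ.0)))) (λ.0 0)
  [1] (λ.λ.1) (λ.λ.0 0) ((λ.0 0) ((λ.λ.1 0) (λ.0 0) (λ.0)))
  [2] (λ.λ.λ.0 0) ((λ.0 0) ((λ.λ.1 0) (λ.0 0) (λ.0)))
  [3] λ.λ.0 0

Term B:
  start: (λ.λ.λ.0 0) ((λ.0 0) ((λ.λ.1 0) (λ.0 0) (λ.0)))
  [1] λ.λ.0 0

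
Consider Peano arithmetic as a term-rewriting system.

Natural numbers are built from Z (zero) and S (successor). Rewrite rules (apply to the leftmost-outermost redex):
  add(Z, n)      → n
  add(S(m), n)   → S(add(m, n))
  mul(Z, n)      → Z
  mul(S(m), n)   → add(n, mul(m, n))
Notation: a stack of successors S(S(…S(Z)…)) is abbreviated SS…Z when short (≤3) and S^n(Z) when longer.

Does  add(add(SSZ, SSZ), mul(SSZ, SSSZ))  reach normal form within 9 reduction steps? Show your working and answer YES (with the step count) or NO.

Answer: NO — after 9 steps the term is S(S(S(S(add(SSSZ, mul(SZ, SSSZ)))))), not yet normal

Working:
  start: add(add(SSZ, SSZ), mul(SSZ, SSSZ))
  step 1: add(S(add(SZ, SSZ)), mul(SSZ, SSSZ))
  step 2: S(add(add(SZ, SSZ), mul(SSZ, SSSZ)))
  step 3: S(add(S(add(Z, SSZ)), mul(SSZ, SSSZ)))
  step 4: S(S(add(add(Z, SSZ), mul(SSZ, SSSZ))))
  step 5: S(S(add(SSZ, mul(SSZ, SSSZ))))
  step 6: S(S(S(add(SZ, mul(SSZ, SSSZ)))))
  step 7: S(S(S(S(add(Z, mul(SSZ, SSSZ))))))
  step 8: S(S(S(S(mul(SSZ, SSSZ)))))
  step 9: S(S(S(S(add(SSSZ, mul(SZ, SSSZ))))))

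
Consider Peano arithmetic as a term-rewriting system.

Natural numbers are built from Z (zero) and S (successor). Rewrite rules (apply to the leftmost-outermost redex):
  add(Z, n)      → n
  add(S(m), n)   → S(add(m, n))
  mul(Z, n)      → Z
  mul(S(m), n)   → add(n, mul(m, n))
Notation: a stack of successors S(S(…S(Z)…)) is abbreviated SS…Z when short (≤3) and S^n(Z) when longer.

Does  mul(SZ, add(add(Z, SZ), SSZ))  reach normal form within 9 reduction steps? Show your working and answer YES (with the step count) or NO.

  start: mul(SZ, add(add(Z, SZ), SSZ))
  →1  add(add(add(Z, SZ), SSZ), mul(Z, add(add(Z, SZ), SSZ)))
  →2  add(add(SZ, SSZ), mul(Z, add(add(Z, SZ), SSZ)))
  →3  add(S(add(Z, SSZ)), mul(Z, add(add(Z, SZ), SSZ)))
  →4  S(add(add(Z, SSZ), mul(Z, add(add(Z, SZ), SSZ))))
  →5  S(add(SSZ, mul(Z, add(add(Z, SZ), SSZ))))
  →6  S(S(add(SZ, mul(Z, add(add(Z, SZ), SSZ)))))
  →7  S(S(S(add(Z, mul(Z, add(add(Z, SZ), SSZ))))))
  →8  S(S(S(mul(Z, add(add(Z, SZ), SSZ)))))
  →9  SSSZ

Answer: YES — reaches normal form SSSZ in 9 ≤ 9 steps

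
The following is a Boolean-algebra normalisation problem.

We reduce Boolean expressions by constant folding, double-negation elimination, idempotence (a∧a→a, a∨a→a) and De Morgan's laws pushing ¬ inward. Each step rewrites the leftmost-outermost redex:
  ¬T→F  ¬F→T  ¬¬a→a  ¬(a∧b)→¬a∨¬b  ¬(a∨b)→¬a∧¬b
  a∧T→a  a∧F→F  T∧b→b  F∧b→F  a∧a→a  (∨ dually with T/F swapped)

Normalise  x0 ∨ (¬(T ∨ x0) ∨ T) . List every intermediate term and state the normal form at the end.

  start: x0 ∨ (¬(T ∨ x0) ∨ T)
  [1] x0 ∨ T
  [2] T

Answer: normal form = T  (in 2 steps)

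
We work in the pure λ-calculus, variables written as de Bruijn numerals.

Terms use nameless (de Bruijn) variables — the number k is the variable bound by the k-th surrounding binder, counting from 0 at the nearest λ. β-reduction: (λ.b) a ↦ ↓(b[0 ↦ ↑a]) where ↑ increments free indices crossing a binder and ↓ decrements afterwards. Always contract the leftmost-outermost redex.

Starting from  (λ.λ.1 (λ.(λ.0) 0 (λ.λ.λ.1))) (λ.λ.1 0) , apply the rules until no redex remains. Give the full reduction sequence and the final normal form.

Answer: normal form = λ.λ.0 (λ.λ.λ.1)  (in 4 steps)

Derivation:
  start: (λ.λ.1 (λ.(λ.0) 0 (λ.λ.λ.1))) (λ.λ.1 0)
  step 1: λ.(λ.λ.1 0) (λ.(λ.0) 0 (λ.λ.λ.1))
  step 2: λ.λ.(λ.(λ.0) 0 (λ.λ.λ.1)) 0
  step 3: λ.λ.(λ.0) 0 (λ.λ.λ.1)
  step 4: λ.λ.0 (λ.λ.λ.1)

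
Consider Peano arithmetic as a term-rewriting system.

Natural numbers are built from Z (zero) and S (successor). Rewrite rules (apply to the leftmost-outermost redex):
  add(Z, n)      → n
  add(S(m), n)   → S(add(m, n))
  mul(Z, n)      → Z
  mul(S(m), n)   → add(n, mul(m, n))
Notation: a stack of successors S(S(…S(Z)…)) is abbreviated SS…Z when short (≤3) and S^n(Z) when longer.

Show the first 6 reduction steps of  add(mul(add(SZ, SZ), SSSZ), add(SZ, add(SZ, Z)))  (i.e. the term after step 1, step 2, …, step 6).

  start: add(mul(add(SZ, SZ), SSSZ), add(SZ, add(SZ, Z)))
  →1  add(mul(S(add(Z, SZ)), SSSZ), add(SZ, add(SZ, Z)))
  →2  add(add(SSSZ, mul(add(Z, SZ), SSSZ)), add(SZ, add(SZ, Z)))
  →3  add(S(add(SSZ, mul(add(Z, SZ), SSSZ))), add(SZ, add(SZ, Z)))
  →4  S(add(add(SSZ, mul(add(Z, SZ), SSSZ)), add(SZ, add(SZ, Z))))
  →5  S(add(S(add(SZ, mul(add(Z, SZ), SSSZ))), add(SZ, add(SZ, Z))))
  →6  S(S(add(add(SZ, mul(add(Z, SZ), SSSZ)), add(SZ, add(SZ, Z)))))

Answer: after 6 steps: S(S(add(add(SZ, mul(add(Z, SZ), SSSZ)), add(SZ, add(SZ, Z)))))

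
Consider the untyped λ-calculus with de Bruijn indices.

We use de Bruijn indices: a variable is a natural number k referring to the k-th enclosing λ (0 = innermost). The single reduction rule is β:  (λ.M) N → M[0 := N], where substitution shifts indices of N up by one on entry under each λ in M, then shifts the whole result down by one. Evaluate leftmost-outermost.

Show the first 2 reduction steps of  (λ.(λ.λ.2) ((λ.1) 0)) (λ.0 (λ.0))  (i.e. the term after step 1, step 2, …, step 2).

  start: (λ.(λ.λ.2) ((λ.1) 0)) (λ.0 (λ.0))
  →1  (λ.λ.λ.0 (λ.0)) ((λ.λ.0 (λ.0)) (λ.0 (λ.0)))
  →2  λ.λ.0 (λ.0)

Answer: after 2 steps: λ.λ.0 (λ.0)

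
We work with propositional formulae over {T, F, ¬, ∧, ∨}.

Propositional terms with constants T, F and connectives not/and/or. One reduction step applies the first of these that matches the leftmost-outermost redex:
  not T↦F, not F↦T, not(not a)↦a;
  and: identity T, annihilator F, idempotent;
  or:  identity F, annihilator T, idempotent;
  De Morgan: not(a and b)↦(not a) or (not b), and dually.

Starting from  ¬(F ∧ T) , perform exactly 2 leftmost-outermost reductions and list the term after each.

  start: ¬(F ∧ T)
  →1  ¬F ∨ ¬T
  →2  T ∨ ¬T

Answer: after 2 steps: T ∨ ¬T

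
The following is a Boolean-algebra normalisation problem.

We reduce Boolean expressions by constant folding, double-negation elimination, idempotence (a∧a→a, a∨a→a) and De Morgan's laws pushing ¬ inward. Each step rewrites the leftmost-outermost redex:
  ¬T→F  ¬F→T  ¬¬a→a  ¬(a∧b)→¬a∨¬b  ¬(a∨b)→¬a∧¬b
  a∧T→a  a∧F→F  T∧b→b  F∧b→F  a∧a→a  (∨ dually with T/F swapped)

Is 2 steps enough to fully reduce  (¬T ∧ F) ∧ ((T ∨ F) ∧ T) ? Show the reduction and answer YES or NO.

  start: (¬T ∧ F) ∧ ((T ∨ F) ∧ T)
  step 1: F ∧ ((T ∨ F) ∧ T)
  step 2: F

Answer: YES — reaches normal form F in 2 ≤ 2 steps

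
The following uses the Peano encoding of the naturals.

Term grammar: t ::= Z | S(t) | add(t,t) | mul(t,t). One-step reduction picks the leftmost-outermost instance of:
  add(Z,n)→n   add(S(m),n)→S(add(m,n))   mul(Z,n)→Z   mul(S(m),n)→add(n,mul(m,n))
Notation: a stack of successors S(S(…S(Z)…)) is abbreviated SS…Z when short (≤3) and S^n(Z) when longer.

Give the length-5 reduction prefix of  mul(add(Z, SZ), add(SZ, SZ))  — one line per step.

  start: mul(add(Z, SZ), add(SZ, SZ))
  step 1: mul(SZ, add(SZ, SZ))
  step 2: add(add(SZ, SZ), mul(Z, add(SZ, SZ)))
  step 3: add(S(add(Z, SZ)), mul(Z, add(SZ, SZ)))
  step 4: S(add(add(Z, SZ), mul(Z, add(SZ, SZ))))
  step 5: S(add(SZ, mul(Z, add(SZ, SZ))))

Answer: after 5 steps: S(add(SZ, mul(Z, add(SZ, SZ))))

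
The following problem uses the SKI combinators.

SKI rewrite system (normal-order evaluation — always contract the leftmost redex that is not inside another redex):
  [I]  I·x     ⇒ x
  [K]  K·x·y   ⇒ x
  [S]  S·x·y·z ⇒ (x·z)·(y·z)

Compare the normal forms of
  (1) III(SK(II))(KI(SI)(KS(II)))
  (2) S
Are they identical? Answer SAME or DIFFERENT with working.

Term A:
  start: III(SK(II))(KI(SI)(KS(II)))
  [1] II(SK(II))(KI(SI)(KS(II)))
  [2] I(SK(II))(KI(SI)(KS(II)))
  [3] SK(II)(KI(SI)(KS(II)))
  [4] K(KI(SI)(KS(II)))(II(KI(SI)(KS(II))))
  [5] KI(SI)(KS(II))
  [6] I(KS(II))
  [7] KS(II)
  [8] S

Term B:
  start: S

Answer: SAME — A ⇓ S, B ⇓ S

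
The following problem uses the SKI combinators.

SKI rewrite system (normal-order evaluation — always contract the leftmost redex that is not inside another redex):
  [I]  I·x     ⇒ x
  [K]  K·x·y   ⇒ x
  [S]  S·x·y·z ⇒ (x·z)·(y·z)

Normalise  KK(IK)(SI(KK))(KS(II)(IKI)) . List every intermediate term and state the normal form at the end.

Answer: normal form = SI(KK)  (in 2 steps)

Reduction:
  start: KK(IK)(SI(KK))(KS(II)(IKI))
  →1  K(SI(KK))(KS(II)(IKI))
  →2  SI(KK)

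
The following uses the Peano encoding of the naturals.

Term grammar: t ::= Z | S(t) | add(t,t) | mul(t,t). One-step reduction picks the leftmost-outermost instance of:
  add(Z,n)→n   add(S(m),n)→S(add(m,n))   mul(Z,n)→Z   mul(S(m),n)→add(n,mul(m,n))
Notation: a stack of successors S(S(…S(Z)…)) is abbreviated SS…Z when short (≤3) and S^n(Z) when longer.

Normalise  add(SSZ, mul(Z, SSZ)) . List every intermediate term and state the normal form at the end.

Answer: normal form = SSZ  (in 4 steps)

Derivation:
  start: add(SSZ, mul(Z, SSZ))
  [1] S(add(SZ, mul(Z, SSZ)))
  [2] S(S(add(Z, mul(Z, SSZ))))
  [3] S(S(mul(Z, SSZ)))
  [4] SSZ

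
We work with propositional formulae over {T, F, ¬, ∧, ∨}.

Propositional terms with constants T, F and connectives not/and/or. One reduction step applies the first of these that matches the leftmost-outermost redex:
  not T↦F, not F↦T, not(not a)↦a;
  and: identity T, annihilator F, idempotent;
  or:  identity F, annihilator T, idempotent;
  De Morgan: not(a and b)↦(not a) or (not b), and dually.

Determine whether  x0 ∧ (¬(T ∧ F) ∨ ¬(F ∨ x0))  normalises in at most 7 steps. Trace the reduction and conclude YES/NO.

Answer: YES — reaches normal form x0 in 6 ≤ 7 steps

Working:
  start: x0 ∧ (¬(T ∧ F) ∨ ¬(F ∨ x0))
  step 1: x0 ∧ ((¬T ∨ ¬F) ∨ ¬(F ∨ x0))
  step 2: x0 ∧ ((F ∨ ¬F) ∨ ¬(F ∨ x0))
  step 3: x0 ∧ (¬F ∨ ¬(F ∨ x0))
  step 4: x0 ∧ (T ∨ ¬(F ∨ x0))
  step 5: x0 ∧ T
  step 6: x0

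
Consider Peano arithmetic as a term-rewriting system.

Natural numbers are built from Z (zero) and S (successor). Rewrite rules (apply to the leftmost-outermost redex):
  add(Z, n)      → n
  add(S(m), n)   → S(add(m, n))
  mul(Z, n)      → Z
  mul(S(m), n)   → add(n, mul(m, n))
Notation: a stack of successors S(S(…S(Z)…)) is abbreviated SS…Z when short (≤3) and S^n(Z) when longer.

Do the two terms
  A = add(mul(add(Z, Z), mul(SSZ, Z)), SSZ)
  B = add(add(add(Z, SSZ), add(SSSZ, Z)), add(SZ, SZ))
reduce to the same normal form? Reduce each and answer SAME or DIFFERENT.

Term A:
  start: add(mul(add(Z, Z), mul(SSZ, Z)), SSZ)
  step 1: add(mul(Z, mul(SSZ, Z)), SSZ)
  step 2: add(Z, SSZ)
  step 3: SSZ

Term B:
  start: add(add(add(Z, SSZ), add(SSSZ, Z)), add(SZ, SZ))
  step 1: add(add(SSZ, add(SSSZ, Z)), add(SZ, SZ))
  step 2: add(S(add(SZ, add(SSSZ, Z))), add(SZ, SZ))
  step 3: S(add(add(SZ, add(SSSZ, Z)), add(SZ, SZ)))
  step 4: S(add(S(add(Z, add(SSSZ, Z))), add(SZ, SZ)))
  step 5: S(S(add(add(Z, add(SSSZ, Z)), add(SZ, SZ))))
  step 6: S(S(add(add(SSSZ, Z), add(SZ, SZ))))
  step 7: S(S(add(S(add(SSZ, Z)), add(SZ, SZ))))
  step 8: S(S(S(add(add(SSZ, Z), add(SZ, SZ)))))
  step 9: S(S(S(add(S(add(SZ, Z)), add(SZ, SZ)))))
  step 10: S(S(S(S(add(add(SZ, Z), add(SZ, SZ))))))
  step 11: S(S(S(S(add(S(add(Z, Z)), add(SZ, SZ))))))
  step 12: S(S(S(S(S(add(add(Z, Z), add(SZ, SZ)))))))
  step 13: S(S(S(S(S(add(Z, add(SZ, SZ)))))))
  step 14: S(S(S(S(S(add(SZ, SZ))))))
  step 15: S(S(S(S(S(S(add(Z, SZ)))))))
  step 16: S^7(Z)

Answer: DIFFERENT — A ⇓ SSZ, B ⇓ S^7(Z)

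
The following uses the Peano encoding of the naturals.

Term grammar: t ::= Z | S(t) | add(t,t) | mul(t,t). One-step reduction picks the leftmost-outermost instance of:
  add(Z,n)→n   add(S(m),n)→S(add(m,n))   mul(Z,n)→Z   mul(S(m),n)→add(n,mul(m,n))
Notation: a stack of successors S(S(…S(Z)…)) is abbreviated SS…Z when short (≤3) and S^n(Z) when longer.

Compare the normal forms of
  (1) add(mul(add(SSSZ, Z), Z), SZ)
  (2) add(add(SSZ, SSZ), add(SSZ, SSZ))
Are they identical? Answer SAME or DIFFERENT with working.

Term A:
  start: add(mul(add(SSSZ, Z), Z), SZ)
  →1  add(mul(S(add(SSZ, Z)), Z), SZ)
  →2  add(add(Z, mul(add(SSZ, Z), Z)), SZ)
  →3  add(mul(add(SSZ, Z), Z), SZ)
  →4  add(mul(S(add(SZ, Z)), Z), SZ)
  →5  add(add(Z, mul(add(SZ, Z), Z)), SZ)
  →6  add(mul(add(SZ, Z), Z), SZ)
  →7  add(mul(S(add(Z, Z)), Z), SZ)
  →8  add(add(Z, mul(add(Z, Z), Z)), SZ)
  →9  add(mul(add(Z, Z), Z), SZ)
  →10  add(mul(Z, Z), SZ)
  →11  add(Z, SZ)
  →12  SZ

Term B:
  start: add(add(SSZ, SSZ), add(SSZ, SSZ))
  →1  add(S(add(SZ, SSZ)), add(SSZ, SSZ))
  →2  S(add(add(SZ, SSZ), add(SSZ, SSZ)))
  →3  S(add(S(add(Z, SSZ)), add(SSZ, SSZ)))
  →4  S(S(add(add(Z, SSZ), add(SSZ, SSZ))))
  →5  S(S(add(SSZ, add(SSZ, SSZ))))
  →6  S(S(S(add(SZ, add(SSZ, SSZ)))))
  →7  S(S(S(S(add(Z, add(SSZ, SSZ))))))
  →8  S(S(S(S(add(SSZ, SSZ)))))
  →9  S(S(S(S(S(add(SZ, SSZ))))))
  →10  S(S(S(S(S(S(add(Z, SSZ)))))))
  →11  S^8(Z)

Answer: DIFFERENT — A ⇓ SZ, B ⇓ S^8(Z)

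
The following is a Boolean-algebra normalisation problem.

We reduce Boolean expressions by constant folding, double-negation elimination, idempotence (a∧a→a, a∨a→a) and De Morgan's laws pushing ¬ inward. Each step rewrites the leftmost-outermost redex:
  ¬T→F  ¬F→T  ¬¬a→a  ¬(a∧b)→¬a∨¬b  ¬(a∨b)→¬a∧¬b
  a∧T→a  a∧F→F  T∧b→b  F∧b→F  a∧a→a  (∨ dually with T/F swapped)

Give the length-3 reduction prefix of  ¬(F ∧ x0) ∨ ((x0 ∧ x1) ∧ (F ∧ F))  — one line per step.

  start: ¬(F ∧ x0) ∨ ((x0 ∧ x1) ∧ (F ∧ F))
  step 1: (¬F ∨ ¬x0) ∨ ((x0 ∧ x1) ∧ (F ∧ F))
  step 2: (T ∨ ¬x0) ∨ ((x0 ∧ x1) ∧ (F ∧ F))
  step 3: T ∨ ((x0 ∧ x1) ∧ (F ∧ F))

Answer: after 3 steps: T ∨ ((x0 ∧ x1) ∧ (F ∧ F))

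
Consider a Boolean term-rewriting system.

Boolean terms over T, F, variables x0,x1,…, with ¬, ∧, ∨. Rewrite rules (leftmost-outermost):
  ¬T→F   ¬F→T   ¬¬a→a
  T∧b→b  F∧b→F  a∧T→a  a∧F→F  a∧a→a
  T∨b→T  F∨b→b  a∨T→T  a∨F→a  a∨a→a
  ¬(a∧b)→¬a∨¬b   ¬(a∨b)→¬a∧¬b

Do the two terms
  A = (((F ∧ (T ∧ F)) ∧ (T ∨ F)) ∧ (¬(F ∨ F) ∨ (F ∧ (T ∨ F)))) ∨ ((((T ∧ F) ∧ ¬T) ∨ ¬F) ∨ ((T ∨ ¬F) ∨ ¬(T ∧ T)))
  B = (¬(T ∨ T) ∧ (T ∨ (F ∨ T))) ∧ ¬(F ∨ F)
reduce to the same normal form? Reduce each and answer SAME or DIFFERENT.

Answer: DIFFERENT — A ⇓ T, B ⇓ F

Working:
Term A:
  start: (((F ∧ (T ∧ F)) ∧ (T ∨ F)) ∧ (¬(F ∨ F) ∨ (F ∧ (T ∨ F)))) ∨ ((((T ∧ F) ∧ ¬T) ∨ ¬F) ∨ ((T ∨ ¬F) ∨ ¬(T ∧ T)))
  →1  ((F ∧ (T ∨ F)) ∧ (¬(F ∨ F) ∨ (F ∧ (T ∨ F)))) ∨ ((((T ∧ F) ∧ ¬T) ∨ ¬F) ∨ ((T ∨ ¬F) ∨ ¬(T ∧ T)))
  →2  (F ∧ (¬(F ∨ F) ∨ (F ∧ (T ∨ F)))) ∨ ((((T ∧ F) ∧ ¬T) ∨ ¬F) ∨ ((T ∨ ¬F) ∨ ¬(T ∧ T)))
  →3  F ∨ ((((T ∧ F) ∧ ¬T) ∨ ¬F) ∨ ((T ∨ ¬F) ∨ ¬(T ∧ T)))
  →4  (((T ∧ F) ∧ ¬T) ∨ ¬F) ∨ ((T ∨ ¬F) ∨ ¬(T ∧ T))
  →5  ((F ∧ ¬T) ∨ ¬F) ∨ ((T ∨ ¬F) ∨ ¬(T ∧ T))
  →6  (F ∨ ¬F) ∨ ((T ∨ ¬F) ∨ ¬(T ∧ T))
  →7  ¬F ∨ ((T ∨ ¬F) ∨ ¬(T ∧ T))
  →8  T ∨ ((T ∨ ¬F) ∨ ¬(T ∧ T))
  →9  T

Term B:
  start: (¬(T ∨ T) ∧ (T ∨ (F ∨ T))) ∧ ¬(F ∨ F)
  →1  ((¬T ∧ ¬T) ∧ (T ∨ (F ∨ T))) ∧ ¬(F ∨ F)
  →2  (¬T ∧ (T ∨ (F ∨ T))) ∧ ¬(F ∨ F)
  →3  (F ∧ (T ∨ (F ∨ T))) ∧ ¬(F ∨ F)
  →4  F ∧ ¬(F ∨ F)
  →5  F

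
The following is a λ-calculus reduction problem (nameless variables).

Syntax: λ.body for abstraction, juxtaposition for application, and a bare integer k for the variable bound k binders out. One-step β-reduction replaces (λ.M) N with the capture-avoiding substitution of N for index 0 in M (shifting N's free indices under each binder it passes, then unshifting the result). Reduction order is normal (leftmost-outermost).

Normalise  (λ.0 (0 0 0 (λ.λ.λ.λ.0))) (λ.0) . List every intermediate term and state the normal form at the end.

  start: (λ.0 (0 0 0 (λ.λ.λ.λ.0))) (λ.0)
  [1] (λ.0) ((λ.0) (λ.0) (λ.0) (λ.λ.λ.λ.0))
  [2] (λ.0) (λ.0) (λ.0) (λ.λ.λ.λ.0)
  [3] (λ.0) (λ.0) (λ.λ.λ.λ.0)
  [4] (λ.0) (λ.λ.λ.λ.0)
  [5] λ.λ.λ.λ.0

Answer: normal form = λ.λ.λ.λ.0  (in 5 steps)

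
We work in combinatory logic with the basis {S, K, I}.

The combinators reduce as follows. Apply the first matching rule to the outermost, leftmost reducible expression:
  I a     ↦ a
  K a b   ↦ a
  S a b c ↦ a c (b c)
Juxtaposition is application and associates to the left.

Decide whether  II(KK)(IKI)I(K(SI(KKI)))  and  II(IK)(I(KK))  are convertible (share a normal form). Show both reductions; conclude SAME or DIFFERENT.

Answer: DIFFERENT — A ⇓ I, B ⇓ K(KK)

Reduction:
Term A:
  start: II(KK)(IKI)I(K(SI(KKI)))
  [1] I(KK)(IKI)I(K(SI(KKI)))
  [2] KK(IKI)I(K(SI(KKI)))
  [3] KI(K(SI(KKI)))
  [4] I

Term B:
  start: II(IK)(I(KK))
  [1] I(IK)(I(KK))
  [2] IK(I(KK))
  [3] K(I(KK))
  [4] K(KK)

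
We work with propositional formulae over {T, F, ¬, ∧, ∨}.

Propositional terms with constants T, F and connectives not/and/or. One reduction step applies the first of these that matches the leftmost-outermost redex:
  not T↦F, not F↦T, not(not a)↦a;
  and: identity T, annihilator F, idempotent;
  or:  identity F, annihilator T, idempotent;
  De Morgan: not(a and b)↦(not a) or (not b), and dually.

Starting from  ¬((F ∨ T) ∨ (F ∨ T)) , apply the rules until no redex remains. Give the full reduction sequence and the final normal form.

  start: ¬((F ∨ T) ∨ (F ∨ T))
  step 1: ¬(F ∨ T) ∧ ¬(F ∨ T)
  step 2: ¬(F ∨ T)
  step 3: ¬F ∧ ¬T
  step 4: T ∧ ¬T
  step 5: ¬T
  step 6: F

Answer: normal form = F  (in 6 steps)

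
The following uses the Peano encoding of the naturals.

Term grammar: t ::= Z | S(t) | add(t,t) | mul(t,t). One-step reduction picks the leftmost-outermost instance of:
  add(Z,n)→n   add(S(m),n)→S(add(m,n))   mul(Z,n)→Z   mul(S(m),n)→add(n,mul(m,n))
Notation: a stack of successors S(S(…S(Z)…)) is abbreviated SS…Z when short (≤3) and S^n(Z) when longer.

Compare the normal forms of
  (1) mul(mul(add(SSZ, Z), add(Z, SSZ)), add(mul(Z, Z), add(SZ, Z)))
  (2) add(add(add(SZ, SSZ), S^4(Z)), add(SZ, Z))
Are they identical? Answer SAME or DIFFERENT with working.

Answer: DIFFERENT — A ⇓ S^4(Z), B ⇓ S^8(Z)

Derivation:
Term A:
  start: mul(mul(add(SSZ, Z), add(Z, SSZ)), add(mul(Z, Z), add(SZ, Z)))
  →1  mul(mul(S(add(SZ, Z)), add(Z, SSZ)), add(mul(Z, Z), add(SZ, Z)))
  →2  mul(add(add(Z, SSZ), mul(add(SZ, Z), add(Z, SSZ))), add(mul(Z, Z), add(SZ, Z)))
  →3  mul(add(SSZ, mul(add(SZ, Z), add(Z, SSZ))), add(mul(Z, Z), add(SZ, Z)))
  →4  mul(S(add(SZ, mul(add(SZ, Z), add(Z, SSZ)))), add(mul(Z, Z), add(SZ, Z)))
  →5  add(add(mul(Z, Z), add(SZ, Z)), mul(add(SZ, mul(add(SZ, Z), add(Z, SSZ))), add(mul(Z, Z), add(SZ, Z))))
  →6  add(add(Z, add(SZ, Z)), mul(add(SZ, mul(add(SZ, Z), add(Z, SSZ))), add(mul(Z, Z), add(SZ, Z))))
  →7  add(add(SZ, Z), mul(add(SZ, mul(add(SZ, Z), add(Z, SSZ))), add(mul(Z, Z), add(SZ, Z))))
  →8  add(S(add(Z, Z)), mul(add(SZ, mul(add(SZ, Z), add(Z, SSZ))), add(mul(Z, Z), add(SZ, Z))))
  →9  S(add(add(Z, Z), mul(add(SZ, mul(add(SZ, Z), add(Z, SSZ))), add(mul(Z, Z), add(SZ, Z)))))
  →10  S(add(Z, mul(add(SZ, mul(add(SZ, Z), add(Z, SSZ))), add(mul(Z, Z), add(SZ, Z)))))
  →11  S(mul(add(SZ, mul(add(SZ, Z), add(Z, SSZ))), add(mul(Z, Z), add(SZ, Z))))
  →12  S(mul(S(add(Z, mul(add(SZ, Z), add(Z, SSZ)))), add(mul(Z, Z), add(SZ, Z))))
  →13  S(add(add(mul(Z, Z), add(SZ, Z)), mul(add(Z, mul(add(SZ, Z), add(Z, SSZ))), add(mul(Z, Z), add(SZ, Z)))))
  →14  S(add(add(Z, add(SZ, Z)), mul(add(Z, mul(add(SZ, Z), add(Z, SSZ))), add(mul(Z, Z), add(SZ, Z)))))
  →15  S(add(add(SZ, Z), mul(add(Z, mul(add(SZ, Z), add(Z, SSZ))), add(mul(Z, Z), add(SZ, Z)))))
  →16  S(add(S(add(Z, Z)), mul(add(Z, mul(add(SZ, Z), add(Z, SSZ))), add(mul(Z, Z), add(SZ, Z)))))
  →17  S(S(add(add(Z, Z), mul(add(Z, mul(add(SZ, Z), add(Z, SSZ))), add(mul(Z, Z), add(SZ, Z))))))
  →18  S(S(add(Z, mul(add(Z, mul(add(SZ, Z), add(Z, SSZ))), add(mul(Z, Z), add(SZ, Z))))))
  →19  S(S(mul(add(Z, mul(add(SZ, Z), add(Z, SSZ))), add(mul(Z, Z), add(SZ, Z)))))
  →20  S(S(mul(mul(add(SZ, Z), add(Z, SSZ)), add(mul(Z, Z), add(SZ, Z)))))
  →21  S(S(mul(mul(S(add(Z, Z)), add(Z, SSZ)), add(mul(Z, Z), add(SZ, Z)))))
  →22  S(S(mul(add(add(Z, SSZ), mul(add(Z, Z), add(Z, SSZ))), add(mul(Z, Z), add(SZ, Z)))))
  →23  S(S(mul(add(SSZ, mul(add(Z, Z), add(Z, SSZ))), add(mul(Z, Z), add(SZ, Z)))))
  →24  S(S(mul(S(add(SZ, mul(add(Z, Z), add(Z, SSZ)))), add(mul(Z, Z), add(SZ, Z)))))
  →25  S(S(add(add(mul(Z, Z), add(SZ, Z)), mul(add(SZ, mul(add(Z, Z), add(Z, SSZ))), add(mul(Z, Z), add(SZ, Z))))))
  →26  S(S(add(add(Z, add(SZ, Z)), mul(add(SZ, mul(add(Z, Z), add(Z, SSZ))), add(mul(Z, Z), add(SZ, Z))))))
  →27  S(S(add(add(SZ, Z), mul(add(SZ, mul(add(Z, Z), add(Z, SSZ))), add(mul(Z, Z), add(SZ, Z))))))
  →28  S(S(add(S(add(Z, Z)), mul(add(SZ, mul(add(Z, Z), add(Z, SSZ))), add(mul(Z, Z), add(SZ, Z))))))
  →29  S(S(S(add(add(Z, Z), mul(add(SZ, mul(add(Z, Z), add(Z, SSZ))), add(mul(Z, Z), add(SZ, Z)))))))
  →30  S(S(S(add(Z, mul(add(SZ, mul(add(Z, Z), add(Z, SSZ))), add(mul(Z, Z), add(SZ, Z)))))))
  →31  S(S(S(mul(add(SZ, mul(add(Z, Z), add(Z, SSZ))), add(mul(Z, Z), add(SZ, Z))))))
  →32  S(S(S(mul(S(add(Z, mul(add(Z, Z), add(Z, SSZ)))), add(mul(Z, Z), add(SZ, Z))))))
  →33  S(S(S(add(add(mul(Z, Z), add(SZ, Z)), mul(add(Z, mul(add(Z, Z), add(Z, SSZ))), add(mul(Z, Z), add(SZ, Z)))))))
  →34  S(S(S(add(add(Z, add(SZ, Z)), mul(add(Z, mul(add(Z, Z), add(Z, SSZ))), add(mul(Z, Z), add(SZ, Z)))))))
  →35  S(S(S(add(add(SZ, Z), mul(add(Z, mul(add(Z, Z), add(Z, SSZ))), add(mul(Z, Z), add(SZ, Z)))))))
  →36  S(S(S(add(S(add(Z, Z)), mul(add(Z, mul(add(Z, Z), add(Z, SSZ))), add(mul(Z, Z), add(SZ, Z)))))))
  →37  S(S(S(S(add(add(Z, Z), mul(add(Z, mul(add(Z, Z), add(Z, SSZ))), add(mul(Z, Z), add(SZ, Z))))))))
  →38  S(S(S(S(add(Z, mul(add(Z, mul(add(Z, Z), add(Z, SSZ))), add(mul(Z, Z), add(SZ, Z))))))))
  →39  S(S(S(S(mul(add(Z, mul(add(Z, Z), add(Z, SSZ))), add(mul(Z, Z), add(SZ, Z)))))))
  →40  S(S(S(S(mul(mul(add(Z, Z), add(Z, SSZ)), add(mul(Z, Z), add(SZ, Z)))))))
  →41  S(S(S(S(mul(mul(Z, add(Z, SSZ)), add(mul(Z, Z), add(SZ, Z)))))))
  →42  S(S(S(S(mul(Z, add(mul(Z, Z), add(SZ, Z)))))))
  →43  S^4(Z)

Term B:
  start: add(add(add(SZ, SSZ), S^4(Z)), add(SZ, Z))
  →1  add(add(S(add(Z, SSZ)), S^4(Z)), add(SZ, Z))
  →2  add(S(add(add(Z, SSZ), S^4(Z))), add(SZ, Z))
  →3  S(add(add(add(Z, SSZ), S^4(Z)), add(SZ, Z)))
  →4  S(add(add(SSZ, S^4(Z)), add(SZ, Z)))
  →5  S(add(S(add(SZ, S^4(Z))), add(SZ, Z)))
  →6  S(S(add(add(SZ, S^4(Z)), add(SZ, Z))))
  →7  S(S(add(S(add(Z, S^4(Z))), add(SZ, Z))))
  →8  S(S(S(add(add(Z, S^4(Z)), add(SZ, Z)))))
  →9  S(S(S(add(S^4(Z), add(SZ, Z)))))
  →10  S(S(S(S(add(SSSZ, add(SZ, Z))))))
  →11  S(S(S(S(S(add(SSZ, add(SZ, Z)))))))
  →12  S(S(S(S(S(S(add(SZ, add(SZ, Z))))))))
  →13  S(S(S(S(S(S(S(add(Z, add(SZ, Z)))))))))
  →14  S(S(S(S(S(S(S(add(SZ, Z))))))))
  →15  S(S(S(S(S(S(S(S(add(Z, Z)))))))))
  →16  S^8(Z)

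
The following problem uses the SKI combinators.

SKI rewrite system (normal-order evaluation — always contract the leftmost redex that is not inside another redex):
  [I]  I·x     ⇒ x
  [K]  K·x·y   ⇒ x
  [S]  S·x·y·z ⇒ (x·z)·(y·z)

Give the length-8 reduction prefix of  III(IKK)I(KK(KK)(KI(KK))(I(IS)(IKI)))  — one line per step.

Answer: after 8 steps: KI

Derivation:
  start: III(IKK)I(KK(KK)(KI(KK))(I(IS)(IKI)))
  →1  II(IKK)I(KK(KK)(KI(KK))(I(IS)(IKI)))
  →2  I(IKK)I(KK(KK)(KI(KK))(I(IS)(IKI)))
  →3  IKKI(KK(KK)(KI(KK))(I(IS)(IKI)))
  →4  KKI(KK(KK)(KI(KK))(I(IS)(IKI)))
  →5  K(KK(KK)(KI(KK))(I(IS)(IKI)))
  →6  K(K(KI(KK))(I(IS)(IKI)))
  →7  K(KI(KK))
  →8  KI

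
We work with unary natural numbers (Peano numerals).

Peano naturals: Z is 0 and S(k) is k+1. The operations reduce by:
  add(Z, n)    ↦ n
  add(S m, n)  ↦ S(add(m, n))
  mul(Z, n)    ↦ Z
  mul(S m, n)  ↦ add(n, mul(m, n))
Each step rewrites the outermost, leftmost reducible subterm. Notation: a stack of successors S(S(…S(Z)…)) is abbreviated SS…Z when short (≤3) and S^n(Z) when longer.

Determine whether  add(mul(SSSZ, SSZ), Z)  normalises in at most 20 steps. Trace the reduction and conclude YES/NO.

  start: add(mul(SSSZ, SSZ), Z)
  [1] add(add(SSZ, mul(SSZ, SSZ)), Z)
  [2] add(S(add(SZ, mul(SSZ, SSZ))), Z)
  [3] S(add(add(SZ, mul(SSZ, SSZ)), Z))
  [4] S(add(S(add(Z, mul(SSZ, SSZ))), Z))
  [5] S(S(add(add(Z, mul(SSZ, SSZ)), Z)))
  [6] S(S(add(mul(SSZ, SSZ), Z)))
  [7] S(S(add(add(SSZ, mul(SZ, SSZ)), Z)))
  [8] S(S(add(S(add(SZ, mul(SZ, SSZ))), Z)))
  [9] S(S(S(add(add(SZ, mul(SZ, SSZ)), Z))))
  [10] S(S(S(add(S(add(Z, mul(SZ, SSZ))), Z))))
  [11] S(S(S(S(add(add(Z, mul(SZ, SSZ)), Z)))))
  [12] S(S(S(S(add(mul(SZ, SSZ), Z)))))
  [13] S(S(S(S(add(add(SSZ, mul(Z, SSZ)), Z)))))
  [14] S(S(S(S(add(S(add(SZ, mul(Z, SSZ))), Z)))))
  [15] S(S(S(S(S(add(add(SZ, mul(Z, SSZ)), Z))))))
  [16] S(S(S(S(S(add(S(add(Z, mul(Z, SSZ))), Z))))))
  [17] S(S(S(S(S(S(add(add(Z, mul(Z, SSZ)), Z)))))))
  [18] S(S(S(S(S(S(add(mul(Z, SSZ), Z)))))))
  [19] S(S(S(S(S(S(add(Z, Z)))))))
  [20] S^6(Z)

Answer: YES — reaches normal form S^6(Z) in 20 ≤ 20 steps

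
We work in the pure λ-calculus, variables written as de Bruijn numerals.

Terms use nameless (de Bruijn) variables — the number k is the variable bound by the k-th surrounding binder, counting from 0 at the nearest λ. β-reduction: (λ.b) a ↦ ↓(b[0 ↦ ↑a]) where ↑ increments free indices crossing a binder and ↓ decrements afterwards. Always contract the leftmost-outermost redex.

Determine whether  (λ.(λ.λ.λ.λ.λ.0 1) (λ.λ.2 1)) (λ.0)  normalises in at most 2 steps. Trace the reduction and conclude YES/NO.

Answer: YES — reaches normal form λ.λ.λ.λ.0 1 in 2 ≤ 2 steps

Derivation:
  start: (λ.(λ.λ.λ.λ.λ.0 1) (λ.λ.2 1)) (λ.0)
  step 1: (λ.λ.λ.λ.λ.0 1) (λ.λ.(λ.0) 1)
  step 2: λ.λ.λ.λ.0 1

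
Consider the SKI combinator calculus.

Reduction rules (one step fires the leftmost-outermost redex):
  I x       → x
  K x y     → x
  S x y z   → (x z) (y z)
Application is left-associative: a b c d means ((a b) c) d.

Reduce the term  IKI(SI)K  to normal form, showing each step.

  start: IKI(SI)K
  step 1: KI(SI)K
  step 2: IK
  step 3: K

Answer: normal form = K  (in 3 steps)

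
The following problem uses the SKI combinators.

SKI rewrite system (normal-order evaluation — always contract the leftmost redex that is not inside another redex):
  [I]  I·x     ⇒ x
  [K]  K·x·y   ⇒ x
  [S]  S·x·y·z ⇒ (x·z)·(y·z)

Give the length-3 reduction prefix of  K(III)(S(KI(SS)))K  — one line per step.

  start: K(III)(S(KI(SS)))K
  step 1: IIIK
  step 2: IIK
  step 3: IK

Answer: after 3 steps: IK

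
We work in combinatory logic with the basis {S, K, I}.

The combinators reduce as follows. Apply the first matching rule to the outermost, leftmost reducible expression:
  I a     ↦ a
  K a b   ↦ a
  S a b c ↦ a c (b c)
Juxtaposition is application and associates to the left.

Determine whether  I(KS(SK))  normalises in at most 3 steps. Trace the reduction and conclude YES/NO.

  start: I(KS(SK))
  [1] KS(SK)
  [2] S

Answer: YES — reaches normal form S in 2 ≤ 3 steps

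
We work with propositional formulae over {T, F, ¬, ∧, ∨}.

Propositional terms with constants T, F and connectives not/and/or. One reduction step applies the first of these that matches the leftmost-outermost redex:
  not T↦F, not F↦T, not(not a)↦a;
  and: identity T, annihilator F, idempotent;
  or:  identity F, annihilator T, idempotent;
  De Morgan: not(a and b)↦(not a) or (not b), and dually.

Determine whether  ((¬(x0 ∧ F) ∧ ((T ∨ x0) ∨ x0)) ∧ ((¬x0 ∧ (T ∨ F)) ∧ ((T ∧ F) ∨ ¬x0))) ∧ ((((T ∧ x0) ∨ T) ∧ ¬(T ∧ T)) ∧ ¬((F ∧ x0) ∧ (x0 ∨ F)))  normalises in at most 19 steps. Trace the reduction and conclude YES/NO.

Answer: YES — reaches normal form F in 19 ≤ 19 steps

Working:
  start: ((¬(x0 ∧ F) ∧ ((T ∨ x0) ∨ x0)) ∧ ((¬x0 ∧ (T ∨ F)) ∧ ((T ∧ F) ∨ ¬x0))) ∧ ((((T ∧ x0) ∨ T) ∧ ¬(T ∧ T)) ∧ ¬((F ∧ x0) ∧ (x0 ∨ F)))
  [1] (((¬x0 ∨ ¬F) ∧ ((T ∨ x0) ∨ x0)) ∧ ((¬x0 ∧ (T ∨ F)) ∧ ((T ∧ F) ∨ ¬x0))) ∧ ((((T ∧ x0) ∨ T) ∧ ¬(T ∧ T)) ∧ ¬((F ∧ x0) ∧ (x0 ∨ F)))
  [2] (((¬x0 ∨ T) ∧ ((T ∨ x0) ∨ x0)) ∧ ((¬x0 ∧ (T ∨ F)) ∧ ((T ∧ F) ∨ ¬x0))) ∧ ((((T ∧ x0) ∨ T) ∧ ¬(T ∧ T)) ∧ ¬((F ∧ x0) ∧ (x0 ∨ F)))
  [3] ((T ∧ ((T ∨ x0) ∨ x0)) ∧ ((¬x0 ∧ (T ∨ F)) ∧ ((T ∧ F) ∨ ¬x0))) ∧ ((((T ∧ x0) ∨ T) ∧ ¬(T ∧ T)) ∧ ¬((F ∧ x0) ∧ (x0 ∨ F)))
  [4] (((T ∨ x0) ∨ x0) ∧ ((¬x0 ∧ (T ∨ F)) ∧ ((T ∧ F) ∨ ¬x0))) ∧ ((((T ∧ x0) ∨ T) ∧ ¬(T ∧ T)) ∧ ¬((F ∧ x0) ∧ (x0 ∨ F)))
  [5] ((T ∨ x0) ∧ ((¬x0 ∧ (T ∨ F)) ∧ ((T ∧ F) ∨ ¬x0))) ∧ ((((T ∧ x0) ∨ T) ∧ ¬(T ∧ T)) ∧ ¬((F ∧ x0) ∧ (x0 ∨ F)))
  [6] (T ∧ ((¬x0 ∧ (T ∨ F)) ∧ ((T ∧ F) ∨ ¬x0))) ∧ ((((T ∧ x0) ∨ T) ∧ ¬(T ∧ T)) ∧ ¬((F ∧ x0) ∧ (x0 ∨ F)))
  [7] ((¬x0 ∧ (T ∨ F)) ∧ ((T ∧ F) ∨ ¬x0)) ∧ ((((T ∧ x0) ∨ T) ∧ ¬(T ∧ T)) ∧ ¬((F ∧ x0) ∧ (x0 ∨ F)))
  [8] ((¬x0 ∧ T) ∧ ((T ∧ F) ∨ ¬x0)) ∧ ((((T ∧ x0) ∨ T) ∧ ¬(T ∧ T)) ∧ ¬((F ∧ x0) ∧ (x0 ∨ F)))
  [9] (¬x0 ∧ ((T ∧ F) ∨ ¬x0)) ∧ ((((T ∧ x0) ∨ T) ∧ ¬(T ∧ T)) ∧ ¬((F ∧ x0) ∧ (x0 ∨ F)))
  [10] (¬x0 ∧ (F ∨ ¬x0)) ∧ ((((T ∧ x0) ∨ T) ∧ ¬(T ∧ T)) ∧ ¬((F ∧ x0) ∧ (x0 ∨ F)))
  [11] (¬x0 ∧ ¬x0) ∧ ((((T ∧ x0) ∨ T) ∧ ¬(T ∧ T)) ∧ ¬((F ∧ x0) ∧ (x0 ∨ F)))
  [12] ¬x0 ∧ ((((T ∧ x0) ∨ T) ∧ ¬(T ∧ T)) ∧ ¬((F ∧ x0) ∧ (x0 ∨ F)))
  [13] ¬x0 ∧ ((T ∧ ¬(T ∧ T)) ∧ ¬((F ∧ x0) ∧ (x0 ∨ F)))
  [14] ¬x0 ∧ (¬(T ∧ T) ∧ ¬((F ∧ x0) ∧ (x0 ∨ F)))
  [15] ¬x0 ∧ ((¬T ∨ ¬T) ∧ ¬((F ∧ x0) ∧ (x0 ∨ F)))
  [16] ¬x0 ∧ (¬T ∧ ¬((F ∧ x0) ∧ (x0 ∨ F)))
  [17] ¬x0 ∧ (F ∧ ¬((F ∧ x0) ∧ (x0 ∨ F)))
  [18] ¬x0 ∧ F
  [19] F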